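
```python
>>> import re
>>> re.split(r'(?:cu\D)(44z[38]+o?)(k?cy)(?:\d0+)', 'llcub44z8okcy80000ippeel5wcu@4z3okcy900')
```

['ll', '44z8o', 'kcy', 'ippeel5wcu@4z3okcy900']

This matches the literal 'cu', then a non-digit (non-capturing group); then the literal '44z', then one or more of one of [38], then optionally a literal 'o' (captured); then optionally the literal 'k', then the literal 'cy' (captured); then a digit, then one or more of the literal '0' (non-capturing group).
With a capturing group present, the delimiter's captured portion is kept in the result list.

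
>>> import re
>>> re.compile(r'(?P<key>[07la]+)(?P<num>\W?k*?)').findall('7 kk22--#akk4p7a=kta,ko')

Pattern: one or more of one of [07la] (captured as 'key'); then optionally a non-word character, then zero or more of the literal 'k' (lazy) (captured as 'num').
Lazy quantifiers expand one character at a time until the remainder of the pattern can match.
Matches: at [0:2] match '7 ', groups = ('7', ' '); at [9:10] match 'a', groups = ('a', ''); at [14:17] match '7a=', groups = ('7a', '='); at [19:21] match 'a,', groups = ('a', ',').
Multiple groups make `findall` return tuples — one 2-tuple for each match.

[('7', ' '), ('a', ''), ('7a', '='), ('a', ',')]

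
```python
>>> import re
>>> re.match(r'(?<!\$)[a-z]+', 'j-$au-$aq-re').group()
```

'j'

`re.match` won't scan ahead — the pattern has to work from the very first character.
The match spans [0:1] → 'j'.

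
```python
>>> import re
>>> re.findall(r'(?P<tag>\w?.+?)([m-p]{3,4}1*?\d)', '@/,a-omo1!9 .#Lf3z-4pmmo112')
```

[('@/,a-', 'omo1'), ('!9 .#Lf3z-4', 'pmmo1')]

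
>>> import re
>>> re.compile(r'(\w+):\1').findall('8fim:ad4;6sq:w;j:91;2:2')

After group 1 captures some text, `\1` only succeeds where that same text appears again.
With a single group, `findall` returns only what that group captured — 1 item.

['2']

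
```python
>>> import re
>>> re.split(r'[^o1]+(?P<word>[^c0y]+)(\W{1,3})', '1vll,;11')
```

This matches one or more of any character except [o1]; then one or more of any character except [c0y] (captured as 'word'); then 1 to 3 of a non-word character (captured).
Matches to split on: at [1:6] → 'vll,;'.
`re.split` interleaves the captured-group text with the surrounding fragments.

['1', ',', ';', '11']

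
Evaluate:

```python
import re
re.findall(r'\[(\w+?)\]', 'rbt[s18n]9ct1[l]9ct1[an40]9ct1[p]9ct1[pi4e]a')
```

Scanning left to right: at [3:9] match '[s18n]', group 1 = 's18n'; at [13:16] match '[l]', group 1 = 'l'; at [20:26] match '[an40]', group 1 = 'an40'; at [30:33] match '[p]', group 1 = 'p'; at [37:43] match '[pi4e]', group 1 = 'pi4e'.
`findall` collects group 1 from each match (5 total).

['s18n', 'l', 'an40', 'p', 'pi4e']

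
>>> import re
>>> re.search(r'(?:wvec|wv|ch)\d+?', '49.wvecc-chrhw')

None

`re.search` tries every starting position until one works.
Here the pattern never matches, so the call returns None.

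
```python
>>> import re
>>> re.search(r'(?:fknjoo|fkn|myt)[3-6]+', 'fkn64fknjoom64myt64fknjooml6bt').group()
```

'fkn64'

The match spans [0:5] → 'fkn64'.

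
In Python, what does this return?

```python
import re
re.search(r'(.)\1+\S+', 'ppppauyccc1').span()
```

(0, 11)

After group 1 captures some text, `\1` only succeeds where that same text appears again.
The match spans [0:11] → 'ppppauyccc1'.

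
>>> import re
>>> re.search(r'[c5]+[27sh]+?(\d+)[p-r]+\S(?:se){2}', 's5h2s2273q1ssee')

None

Here no position works, so the call returns None.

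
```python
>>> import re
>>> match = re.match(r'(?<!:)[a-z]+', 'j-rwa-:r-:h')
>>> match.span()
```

(0, 1)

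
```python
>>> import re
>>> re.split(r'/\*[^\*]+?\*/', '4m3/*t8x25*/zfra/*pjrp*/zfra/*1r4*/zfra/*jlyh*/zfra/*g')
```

['4m3', 'zfra', 'zfra', 'zfra', 'zfra/*g']

Splitting on the pattern gives 5 pieces.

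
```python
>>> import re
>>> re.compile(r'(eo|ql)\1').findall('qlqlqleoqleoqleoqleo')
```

After group 1 captures some text, `\1` only succeeds where that same text appears again.
Scanning left to right: at [0:4] match 'qlql', group 1 = 'ql'.
`findall` collects group 1 from the one match (1 total).

['ql']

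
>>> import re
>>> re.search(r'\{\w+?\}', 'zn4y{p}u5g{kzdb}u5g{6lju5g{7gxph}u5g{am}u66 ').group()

'{p}'

The match spans [4:7] → '{p}'.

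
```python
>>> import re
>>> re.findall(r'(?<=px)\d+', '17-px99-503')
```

['99']

The positive lookaround only admits positions where the adjacent text matches; those characters stay outside the span.
Scanning left to right: at [5:7] → '99'.
Since nothing is captured, `findall` lists the 1 matched substring directly.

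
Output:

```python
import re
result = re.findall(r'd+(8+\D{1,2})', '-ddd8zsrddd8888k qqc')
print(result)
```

['8zs', '8888k ']

The pattern matches one or more of a literal 'd'; then one or more of the literal '8', then 1 to 2 of a non-digit (captured).
One capturing group, so `findall` returns just the captured substring from each match — 2 in all.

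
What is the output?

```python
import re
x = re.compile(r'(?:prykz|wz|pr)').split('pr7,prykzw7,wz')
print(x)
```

Branches in `(...|...)` are attempted left-to-right; the first branch that allows the whole pattern to succeed is taken.
The string is cut at each match, leaving 4 pieces.

['', '7,', 'w7,', '']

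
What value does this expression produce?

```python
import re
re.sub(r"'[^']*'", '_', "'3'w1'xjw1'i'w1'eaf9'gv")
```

"_w1_i_eaf9'gv"

Matches: at [0:3] → "'3'"; at [5:11] → "'xjw1'"; at [12:16] → "'w1'".
Each match is replaced by '_'.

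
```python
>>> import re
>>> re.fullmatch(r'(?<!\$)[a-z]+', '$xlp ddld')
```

None

For `fullmatch`, every character of the input must be accounted for by the pattern.
Here there's no way to consume every character, so the call returns None.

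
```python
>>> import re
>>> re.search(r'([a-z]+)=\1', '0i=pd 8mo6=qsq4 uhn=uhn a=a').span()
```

The backreference `\1` re-matches whatever the first group consumed, character for character.
The match spans [16:23] → 'uhn=uhn'.

(16, 23)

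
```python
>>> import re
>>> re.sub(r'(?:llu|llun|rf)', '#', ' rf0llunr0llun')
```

' #0#nr0#n'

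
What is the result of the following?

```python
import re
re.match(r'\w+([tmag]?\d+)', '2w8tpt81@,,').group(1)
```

'1'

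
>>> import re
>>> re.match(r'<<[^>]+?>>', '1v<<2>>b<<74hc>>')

None

`match` is anchored at position 0; if the pattern doesn't fit there, it returns None.
Here position 0 doesn't satisfy it, so the call returns None.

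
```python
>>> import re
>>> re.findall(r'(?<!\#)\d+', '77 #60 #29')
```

['77', '0', '9']

A negative assertion filters positions out without eating any characters.
With no groups in the pattern, `findall` gives back each whole match — 3 here.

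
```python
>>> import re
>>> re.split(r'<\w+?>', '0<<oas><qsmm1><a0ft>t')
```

Splitting on the pattern gives 4 pieces.

['0<', '', '', 't']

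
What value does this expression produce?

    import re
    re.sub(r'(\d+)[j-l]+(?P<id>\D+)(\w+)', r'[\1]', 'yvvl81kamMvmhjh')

'yvvl[81]'

The pattern matches one or more of a digit (captured); then one or more of a character in [j-l]; then one or more of a non-digit (captured as 'id'); then one or more of a word character (captured).
Matches: at [4:15] → '81kamMvmhjh'.
The replacement refers to a captured group, so each match is rewritten using its own captured text.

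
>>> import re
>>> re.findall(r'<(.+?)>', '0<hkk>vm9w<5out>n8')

A `+?`/`*?`/`{m,n}?` starts at its minimum and grows only as far as needed for what follows to match.
Walking the string: at [1:6] match '<hkk>', group 1 = 'hkk'; at [10:16] match '<5out>', group 1 = '5out'.
Because there's exactly one group, `findall` drops the full match and keeps group 1 from each hit.

['hkk', '5out']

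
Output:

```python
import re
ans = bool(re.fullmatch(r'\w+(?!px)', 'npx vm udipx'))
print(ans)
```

False

`re.fullmatch` is like wrapping the pattern in `^…$` (in single-line mode).
Here the pattern can't cover the whole string, so the call returns None, and `bool(None)` is False.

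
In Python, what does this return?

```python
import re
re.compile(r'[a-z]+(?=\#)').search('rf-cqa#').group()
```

'cqa'

Because the assertion is zero-width, the text it checks is not consumed and won't appear in the result.
`re.search` tries every starting position until one works.
The match spans [3:6] → 'cqa'.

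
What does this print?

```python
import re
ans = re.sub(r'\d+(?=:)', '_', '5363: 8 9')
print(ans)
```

The `(?=…)`/`(?<=…)` assertion just peeks at neighbouring text; it doesn't advance the match position.
Every occurrence is swapped for '_'.

_: 8 9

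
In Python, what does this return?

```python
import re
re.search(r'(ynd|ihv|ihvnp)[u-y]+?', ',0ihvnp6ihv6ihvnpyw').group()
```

'ihvnpy'

The match spans [12:18] → 'ihvnpy'.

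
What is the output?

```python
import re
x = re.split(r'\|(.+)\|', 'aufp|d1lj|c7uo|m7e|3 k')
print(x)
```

['aufp', 'd1lj|c7uo|m7e', '3 k']

Because the pattern has a capturing group, `split` also inserts each captured text between the pieces.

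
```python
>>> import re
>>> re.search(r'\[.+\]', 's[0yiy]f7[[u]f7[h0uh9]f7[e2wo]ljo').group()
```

'[0yiy]f7[[u]f7[h0uh9]f7[e2wo]'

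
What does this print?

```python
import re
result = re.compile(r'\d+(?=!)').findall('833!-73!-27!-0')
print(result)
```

The lookaround is zero-width — it requires the adjacent text to match without consuming it, so the asserted text isn't part of the match.
Walking the string: at [0:3] → '833'; at [5:7] → '73'; at [9:11] → '27'.
With no groups in the pattern, `findall` gives back each whole match — 3 here.

['833', '73', '27']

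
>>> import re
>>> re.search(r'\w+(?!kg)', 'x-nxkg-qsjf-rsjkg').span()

(0, 1)

`(?!…)`/`(?<!…)` only lets a position through if the neighbouring text does NOT match; no characters are consumed.
Unlike `match`, `search` isn't anchored — it looks for the pattern anywhere in the string.
The match spans [0:1] → 'x'.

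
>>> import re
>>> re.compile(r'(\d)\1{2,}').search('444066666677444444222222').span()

(0, 3)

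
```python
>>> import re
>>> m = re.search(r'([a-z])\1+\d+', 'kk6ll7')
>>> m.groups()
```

('k',)

`\1` is not a pattern — it's the concrete string captured by group 1, re-applied verbatim.
`re.search` scans for the first position where the pattern succeeds.
The match spans [0:3] → 'kk6'.
Captured: group 1 = 'k'.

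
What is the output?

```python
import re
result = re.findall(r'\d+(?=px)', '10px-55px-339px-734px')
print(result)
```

The lookaround is zero-width — it requires the adjacent text to match without consuming it, so the asserted text isn't part of the match.
`findall` yields the raw match text (4 of them) because the pattern has no groups.

['10', '55', '339', '734']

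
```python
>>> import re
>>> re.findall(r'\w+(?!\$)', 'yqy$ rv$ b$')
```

A negative assertion filters positions out without eating any characters.
Matches: at [0:2] → 'yq'; at [5:6] → 'r'.
`findall` yields the raw match text (2 of them) because the pattern has no groups.

['yq', 'r']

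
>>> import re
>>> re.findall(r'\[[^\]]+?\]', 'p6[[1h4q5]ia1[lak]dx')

['[[1h4q5]', '[lak]']

Matches: at [2:10] → '[[1h4q5]'; at [13:18] → '[lak]'.
`findall` yields the raw match text (2 of them) because the pattern has no groups.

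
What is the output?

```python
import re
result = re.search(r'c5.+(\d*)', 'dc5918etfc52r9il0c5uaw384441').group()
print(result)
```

c5918etfc52r9il0c5uaw384441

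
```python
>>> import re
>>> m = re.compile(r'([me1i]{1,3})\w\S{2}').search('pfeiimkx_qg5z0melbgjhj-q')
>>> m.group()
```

'eiimkx'

Pattern: 1 to 3 of one of [me1i] (captured); then a word character, then exactly 2 of a non-whitespace character.
Unlike `match`, `search` isn't anchored — it looks for the pattern anywhere in the string.
The match spans [2:8] → 'eiimkx'.
Captured: group 1 = 'eii'.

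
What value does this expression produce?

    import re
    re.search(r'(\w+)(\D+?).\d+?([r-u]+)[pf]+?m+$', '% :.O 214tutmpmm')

None

The pattern matches one or more of a word character (captured); then one or more of a non-digit (lazy) (captured); then any character, then one or more of a digit (lazy); then one or more of a character in [r-u] (captured); then one or more of one of [pf] (lazy), then one or more of a literal 'm'; then anchored at the end.
Unlike `match`, `search` isn't anchored — it looks for the pattern anywhere in the string.
Here the pattern never matches, so the call returns None.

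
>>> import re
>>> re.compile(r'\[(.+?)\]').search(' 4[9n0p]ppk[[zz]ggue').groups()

With the lazy modifier that quantifier settles for the fewest repetitions that let the rest of the pattern succeed (the atoms after it are unaffected and can still be greedy).
`search` walks the string left to right and returns the first match it finds.
The match spans [2:8] → '[9n0p]'.
Captured: group 1 = '9n0p'.

('9n0p',)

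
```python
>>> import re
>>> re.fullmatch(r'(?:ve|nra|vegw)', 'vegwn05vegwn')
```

`re.fullmatch` requires the pattern to consume the entire string.
Here there's no way to consume every character, so the call returns None.

None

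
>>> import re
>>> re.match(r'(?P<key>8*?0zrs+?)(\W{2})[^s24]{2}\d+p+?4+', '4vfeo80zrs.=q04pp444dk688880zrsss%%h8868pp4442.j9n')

None

`re.match` only tries the pattern at the start of the string.
Here the pattern fails at index 0, so the call returns None.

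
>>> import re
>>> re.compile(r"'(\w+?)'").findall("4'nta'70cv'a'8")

['nta', 'a']

Walking the string: at [1:6] match "'nta'", group 1 = 'nta'; at [10:13] match "'a'", group 1 = 'a'.
One capturing group, so `findall` returns just the captured substring from each match — 2 in all.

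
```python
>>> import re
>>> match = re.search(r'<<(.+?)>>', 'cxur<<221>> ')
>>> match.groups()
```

('221',)

The match spans [4:11] → '<<221>>'.
Captured: group 1 = '221'.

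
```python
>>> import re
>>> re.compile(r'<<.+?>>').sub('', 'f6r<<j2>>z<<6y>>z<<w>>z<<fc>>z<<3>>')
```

'f6rzzzz'

Matches: at [3:9] → '<<j2>>'; at [10:16] → '<<6y>>'; at [17:22] → '<<w>>'; at [23:29] → '<<fc>>'; at [30:35] → '<<3>>'.
`sub` substitutes '' at each match site.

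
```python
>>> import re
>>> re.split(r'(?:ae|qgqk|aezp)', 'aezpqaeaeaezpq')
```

['', 'zpq', '', '', 'zpq']

Alternation tries branches left to right and keeps the first one that lets the overall match succeed at that position.
The string is cut at each match, leaving 5 pieces.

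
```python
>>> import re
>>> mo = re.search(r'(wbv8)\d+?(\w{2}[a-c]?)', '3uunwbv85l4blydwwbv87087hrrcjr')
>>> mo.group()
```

'wbv85l4b'

This matches the literal 'wb', then the literal 'v8' (captured); then one or more of a digit (lazy); then exactly 2 of a word character, then optionally a character in [a-c] (captured).
`search` walks the string left to right and returns the first match it finds.
The match spans [4:12] → 'wbv85l4b'.
Captured: group 1 = 'wbv8', group 2 = 'l4b'.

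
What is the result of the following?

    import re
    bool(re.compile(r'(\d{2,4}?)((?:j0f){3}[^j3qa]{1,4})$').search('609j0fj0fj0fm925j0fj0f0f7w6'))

Pattern: 2 to 4 of a digit (lazy) (captured); then the literal 'j0f' repeated 3 times, then 1 to 4 of any character except [j3qa] (captured); then anchored at the end.
`re.search` tries every starting position until one works.
Here no position works, so the call returns None, and `bool(None)` is False.

False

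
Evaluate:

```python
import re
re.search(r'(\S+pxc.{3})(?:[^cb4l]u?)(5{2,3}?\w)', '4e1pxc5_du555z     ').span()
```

(0, 13)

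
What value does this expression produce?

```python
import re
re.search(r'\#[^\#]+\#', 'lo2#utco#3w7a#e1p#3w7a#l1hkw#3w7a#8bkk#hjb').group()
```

The match spans [3:9] → '#utco#'.

'#utco#'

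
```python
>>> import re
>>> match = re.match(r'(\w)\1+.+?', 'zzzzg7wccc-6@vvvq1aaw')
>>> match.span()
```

(0, 5)

The backreference `\1` re-matches whatever the first group consumed, character for character.
With `match`, the pattern is implicitly anchored at the beginning.
The match spans [0:5] → 'zzzzg'.
Captured: group 1 = 'z'.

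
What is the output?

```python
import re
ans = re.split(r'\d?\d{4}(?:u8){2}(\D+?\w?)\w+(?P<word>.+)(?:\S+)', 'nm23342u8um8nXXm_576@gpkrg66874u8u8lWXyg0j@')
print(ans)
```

With the lazy modifier that quantifier settles for the fewest repetitions that let the rest of the pattern succeed (the atoms after it are unaffected and can still be greedy).
With a capturing group present, the delimiter's captured portion is kept in the result list.

['nm23342u8um8nXXm_576@gpkrg', 'lW', 'j', '']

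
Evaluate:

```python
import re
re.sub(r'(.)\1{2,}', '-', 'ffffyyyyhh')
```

A backreference is literal: `\1` must see the identical characters the first group matched.
Every occurrence is swapped for '-'.

'--hh'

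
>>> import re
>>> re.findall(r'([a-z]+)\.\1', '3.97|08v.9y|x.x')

`\1` has to match the exact text group 1 already captured.
Walking the string: at [12:15] match 'x.x', group 1 = 'x'.
Because there's exactly one group, `findall` drops the full match and keeps group 1 from the one hit.

['x']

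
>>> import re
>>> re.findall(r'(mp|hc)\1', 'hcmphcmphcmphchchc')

`\1` has to match the exact text group 1 already captured.
Scanning left to right: at [12:16] match 'hchc', group 1 = 'hc'.
Because there's exactly one group, `findall` drops the full match and keeps group 1 from the one hit.

['hc']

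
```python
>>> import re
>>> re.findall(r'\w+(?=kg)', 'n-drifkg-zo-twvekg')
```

['drif', 'twve']

Because the assertion is zero-width, the text it checks is not consumed and won't appear in the result.
No capturing groups, so `findall` returns the 2 full match strings.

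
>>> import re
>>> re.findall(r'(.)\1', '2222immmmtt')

['2', '2', 'm', 'm', 't']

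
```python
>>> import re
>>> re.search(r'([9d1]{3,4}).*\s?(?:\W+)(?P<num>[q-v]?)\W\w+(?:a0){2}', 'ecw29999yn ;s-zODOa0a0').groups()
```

('9999', 's')

The match spans [4:22] → '9999yn ;s-zODOa0a0'.
Captured: group 1 = '9999', group 2 = 's'.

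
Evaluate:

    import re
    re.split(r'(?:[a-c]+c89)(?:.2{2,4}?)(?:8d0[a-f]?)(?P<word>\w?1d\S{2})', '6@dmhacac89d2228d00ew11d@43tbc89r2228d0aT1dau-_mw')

['6@dmhacac89d2228d00ew11d@43t', 'T1dau', '-_mw']

Pattern: one or more of a character in [a-c], then the literal 'c89' (non-capturing group); then any character, then 2 to 4 of a literal '2' (lazy) (non-capturing group); then the literal '8d0', then optionally a character in [a-f] (non-capturing group); then optionally a word character, then the literal '1d', then exactly 2 of a non-whitespace character (captured as 'word').
Matches to split on: at [28:45] → 'bc89r2228d0aT1dau'.
Because the pattern has a capturing group, `split` also inserts each captured text between the pieces.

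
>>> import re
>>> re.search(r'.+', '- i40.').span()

The pattern matches one or more of any character.
`search` walks the string left to right and returns the first match it finds.
The match spans [0:6] → '- i40.'.

(0, 6)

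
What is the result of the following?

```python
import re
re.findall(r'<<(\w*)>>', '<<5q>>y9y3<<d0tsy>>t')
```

['5q', 'd0tsy']

`findall` collects group 1 from each match (2 total).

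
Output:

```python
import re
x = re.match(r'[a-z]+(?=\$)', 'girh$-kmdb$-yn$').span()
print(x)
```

(0, 4)

`re.match` only tries the pattern at the start of the string.
The match spans [0:4] → 'girh'.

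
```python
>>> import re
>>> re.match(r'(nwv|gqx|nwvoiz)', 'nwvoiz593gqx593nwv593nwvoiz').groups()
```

('nwv',)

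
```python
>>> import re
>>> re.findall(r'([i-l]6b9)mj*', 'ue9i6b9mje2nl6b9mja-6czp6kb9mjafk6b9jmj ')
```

['i6b9', 'l6b9']

`findall` collects group 1 from each match (2 total).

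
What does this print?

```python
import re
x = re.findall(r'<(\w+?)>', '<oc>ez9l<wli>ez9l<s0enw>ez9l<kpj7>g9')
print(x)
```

Walking the string: at [0:4] match '<oc>', group 1 = 'oc'; at [8:13] match '<wli>', group 1 = 'wli'; at [17:24] match '<s0enw>', group 1 = 's0enw'; at [28:34] match '<kpj7>', group 1 = 'kpj7'.
Because there's exactly one group, `findall` drops the full match and keeps group 1 from each hit.

['oc', 'wli', 's0enw', 'kpj7']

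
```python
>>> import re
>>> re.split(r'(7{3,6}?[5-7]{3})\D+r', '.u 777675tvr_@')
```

['.u ', '777675', '_@']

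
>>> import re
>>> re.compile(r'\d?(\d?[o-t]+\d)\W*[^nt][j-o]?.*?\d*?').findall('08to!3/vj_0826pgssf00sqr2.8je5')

`findall` collects group 1 from the one match (1 total).

['0sqr2']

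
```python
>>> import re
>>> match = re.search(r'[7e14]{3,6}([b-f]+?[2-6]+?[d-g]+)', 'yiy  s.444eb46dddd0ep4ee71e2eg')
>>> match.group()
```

The match spans [7:18] → '444eb46dddd'.

'444eb46dddd'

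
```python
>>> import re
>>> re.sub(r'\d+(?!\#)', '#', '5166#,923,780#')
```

Because the assertion is negative and zero-width, positions next to the forbidden text are skipped.
Each match is replaced by '#'.

'#6#,#,#0#'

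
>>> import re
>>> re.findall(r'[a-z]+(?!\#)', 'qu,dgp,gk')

A negative assertion filters positions out without eating any characters.
With no groups in the pattern, `findall` gives back each whole match — 3 here.

['qu', 'dgp', 'gk']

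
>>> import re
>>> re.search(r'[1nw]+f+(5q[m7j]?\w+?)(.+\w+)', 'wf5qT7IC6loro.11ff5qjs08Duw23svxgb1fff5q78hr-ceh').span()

(0, 48)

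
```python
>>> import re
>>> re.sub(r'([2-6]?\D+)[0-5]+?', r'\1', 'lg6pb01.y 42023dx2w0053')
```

'lg6pb1.y 2023dxw053'

With the lazy modifier that quantifier settles for the fewest repetitions that let the rest of the pattern succeed (the atoms after it are unaffected and can still be greedy).
`\1` in the replacement pulls in group 1's text for each match.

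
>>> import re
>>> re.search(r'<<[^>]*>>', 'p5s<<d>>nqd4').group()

The match spans [3:8] → '<<d>>'.

'<<d>>'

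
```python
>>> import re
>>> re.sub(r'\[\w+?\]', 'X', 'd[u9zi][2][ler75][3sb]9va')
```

'dXXXX9va'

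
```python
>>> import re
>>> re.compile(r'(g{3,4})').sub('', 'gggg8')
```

The pattern matches 3 to 4 of a literal 'g' (captured).
Matches: at [0:4] → 'gggg'.
Each match is replaced by ''.

'8'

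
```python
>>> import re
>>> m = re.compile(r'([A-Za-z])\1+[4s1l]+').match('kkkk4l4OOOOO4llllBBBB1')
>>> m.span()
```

(0, 7)

`re.match` only tries the pattern at the start of the string.
The match spans [0:7] → 'kkkk4l4'.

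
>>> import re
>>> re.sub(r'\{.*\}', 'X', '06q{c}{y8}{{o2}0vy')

Each match is replaced by 'X'.

'06qX0vy'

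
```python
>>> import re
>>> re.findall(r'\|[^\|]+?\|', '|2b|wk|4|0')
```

['|2b|', '|4|']

Matches: at [0:4] → '|2b|'; at [6:9] → '|4|'.
Since nothing is captured, `findall` lists the 2 matched substrings directly.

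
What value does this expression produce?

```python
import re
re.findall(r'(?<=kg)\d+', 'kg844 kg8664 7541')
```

['844', '8664']

The positive lookaround only admits positions where the adjacent text matches; those characters stay outside the span.
Since nothing is captured, `findall` lists the 2 matched substrings directly.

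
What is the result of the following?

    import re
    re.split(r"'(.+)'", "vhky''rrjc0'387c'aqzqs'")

['vhky', "'rrjc0'387c'aqzqs", '']

`re.split` interleaves the captured-group text with the surrounding fragments.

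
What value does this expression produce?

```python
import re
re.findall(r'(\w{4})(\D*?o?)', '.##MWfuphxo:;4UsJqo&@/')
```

[('MWfu', ''), ('phxo', ''), ('4UsJ', '')]

The pattern matches exactly 4 of a word character (captured); then zero or more of a non-digit (lazy), then optionally a literal 'o' (captured).
A `+?`/`*?`/`{m,n}?` starts at its minimum and grows only as far as needed for what follows to match.
Matches: at [3:7] match 'MWfu', groups = ('MWfu', ''); at [7:11] match 'phxo', groups = ('phxo', ''); at [13:17] match '4UsJ', groups = ('4UsJ', '').
Multiple groups make `findall` return tuples — one 2-tuple for each match.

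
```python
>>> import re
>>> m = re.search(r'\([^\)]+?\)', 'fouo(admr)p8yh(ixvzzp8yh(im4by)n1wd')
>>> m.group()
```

'(admr)'

The match spans [4:10] → '(admr)'.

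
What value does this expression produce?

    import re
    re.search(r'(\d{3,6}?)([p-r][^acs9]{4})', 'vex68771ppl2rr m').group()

'68771ppl2r'

The pattern matches 3 to 6 of a digit (lazy) (captured); then a character in [p-r], then exactly 4 of any character except [acs9] (captured).
The match spans [3:13] → '68771ppl2r'.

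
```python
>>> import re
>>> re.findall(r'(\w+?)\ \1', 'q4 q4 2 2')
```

['q4', '2']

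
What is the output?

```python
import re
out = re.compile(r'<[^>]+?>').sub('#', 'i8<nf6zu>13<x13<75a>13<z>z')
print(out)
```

i8#13#13#z

Each match is replaced by '#'.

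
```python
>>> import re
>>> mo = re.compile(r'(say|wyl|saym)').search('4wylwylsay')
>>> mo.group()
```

'wyl'

The match spans [1:4] → 'wyl'.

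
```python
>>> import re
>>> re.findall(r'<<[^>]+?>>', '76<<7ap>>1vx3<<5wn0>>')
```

['<<7ap>>', '<<5wn0>>']

Matches: at [2:9] → '<<7ap>>'; at [13:21] → '<<5wn0>>'.
With no groups in the pattern, `findall` gives back each whole match — 2 here.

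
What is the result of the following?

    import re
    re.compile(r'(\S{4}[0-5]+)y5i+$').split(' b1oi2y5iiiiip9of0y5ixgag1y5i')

[' b1oi2y5iiiiip9of0y5i', 'xgag1', '']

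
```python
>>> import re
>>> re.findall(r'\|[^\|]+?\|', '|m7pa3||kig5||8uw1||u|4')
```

['|m7pa3|', '|kig5|', '|8uw1|', '|u|']

Matches: at [0:7] → '|m7pa3|'; at [7:13] → '|kig5|'; at [13:19] → '|8uw1|'; at [19:22] → '|u|'.
Since nothing is captured, `findall` lists the 4 matched substrings directly.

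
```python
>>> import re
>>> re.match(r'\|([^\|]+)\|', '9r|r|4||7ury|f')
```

None

`match` is anchored at position 0; if the pattern doesn't fit there, it returns None.
Here the pattern fails at index 0, so the call returns None.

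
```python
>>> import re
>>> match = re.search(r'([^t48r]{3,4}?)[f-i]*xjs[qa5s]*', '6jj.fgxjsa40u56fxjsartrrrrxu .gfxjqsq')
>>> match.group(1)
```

Pattern: 3 to 4 of any character except [t48r] (lazy) (captured); then zero or more of a character in [f-i], then the literal 'xjs', then zero or more of one of [qa5s].
Unlike `match`, `search` isn't anchored — it looks for the pattern anywhere in the string.
The match spans [0:10] → '6jj.fgxjsa'.
Captured: group 1 = '6jj.'.

'6jj.'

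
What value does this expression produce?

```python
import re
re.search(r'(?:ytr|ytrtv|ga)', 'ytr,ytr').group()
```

'ytr'

The match spans [0:3] → 'ytr'.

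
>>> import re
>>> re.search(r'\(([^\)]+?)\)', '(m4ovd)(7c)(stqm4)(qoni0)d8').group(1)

'm4ovd'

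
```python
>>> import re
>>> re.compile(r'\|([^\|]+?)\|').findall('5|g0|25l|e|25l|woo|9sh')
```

Scanning left to right: at [1:5] match '|g0|', group 1 = 'g0'; at [8:11] match '|e|', group 1 = 'e'; at [14:19] match '|woo|', group 1 = 'woo'.
Because there's exactly one group, `findall` drops the full match and keeps group 1 from each hit.

['g0', 'e', 'woo']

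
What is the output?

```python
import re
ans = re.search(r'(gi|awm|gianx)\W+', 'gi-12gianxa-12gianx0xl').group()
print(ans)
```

The match spans [0:3] → 'gi-'.

gi-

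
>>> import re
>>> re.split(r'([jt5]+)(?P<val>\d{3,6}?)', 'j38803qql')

A `+?`/`*?`/`{m,n}?` starts at its minimum and grows only as far as needed for what follows to match.
Because the pattern has a capturing group, `split` also inserts each captured text between the pieces.

['', 'j', '388', '03qql']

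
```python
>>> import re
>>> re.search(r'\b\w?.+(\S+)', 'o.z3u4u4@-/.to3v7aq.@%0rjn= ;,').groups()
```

This matches a word boundary (`\b`, zero-width); then optionally a word character, then one or more of any character; then one or more of a non-whitespace character (captured).
Unlike `match`, `search` isn't anchored — it looks for the pattern anywhere in the string.
The match spans [0:30] → 'o.z3u4u4@-/.to3v7aq.@%0rjn= ;,'.
Captured: group 1 = ','.

(',',)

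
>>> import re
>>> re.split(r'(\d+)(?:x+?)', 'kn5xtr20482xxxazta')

['kn', '5', 'tr', '20482', 'xxazta']

This matches one or more of a digit (captured); then one or more of a literal 'x' (lazy) (non-capturing group).
Lazy quantifiers expand one character at a time until the remainder of the pattern can match.
Matches to split on: at [2:4] → '5x'; at [6:12] → '20482x'.
The group in the pattern means `split` returns the separators' captures alongside the pieces.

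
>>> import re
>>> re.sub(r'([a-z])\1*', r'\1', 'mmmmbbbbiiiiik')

`\1` has to match the exact text group 1 already captured.
Matches: at [0:4] → 'mmmm'; at [4:8] → 'bbbb'; at [8:13] → 'iiiii'; at [13:14] → 'k'.
The replacement refers to a captured group, so each match is rewritten using its own captured text.

'mbik'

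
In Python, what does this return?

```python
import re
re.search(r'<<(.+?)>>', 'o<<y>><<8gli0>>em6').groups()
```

('y',)

Because the quantifier is non-greedy, it stops expanding at the earliest point where the rest of the pattern can succeed.
`re.search` scans for the first position where the pattern succeeds.
The match spans [1:6] → '<<y>>'.
Captured: group 1 = 'y'.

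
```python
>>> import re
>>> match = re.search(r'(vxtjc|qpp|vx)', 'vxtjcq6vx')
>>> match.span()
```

`|` is ordered: at each position the engine commits to the first alternative that works.
The match spans [0:5] → 'vxtjc'.

(0, 5)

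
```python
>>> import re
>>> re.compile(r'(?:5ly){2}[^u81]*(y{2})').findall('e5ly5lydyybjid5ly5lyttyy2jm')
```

This matches the literal '5ly' repeated 2 times, then zero or more of any character except [u81]; then exactly 2 of a literal 'y' (captured).
Matches: at [1:24] match '5ly5lydyybjid5ly5lyttyy', group 1 = 'yy'.
With a single group, `findall` returns only what that group captured — 1 item.

['yy']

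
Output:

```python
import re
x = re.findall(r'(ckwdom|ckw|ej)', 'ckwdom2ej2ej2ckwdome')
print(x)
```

['ckwdom', 'ej', 'ej', 'ckwdom']

Branches in `(...|...)` are attempted left-to-right; the first branch that allows the whole pattern to succeed is taken.
One capturing group, so `findall` returns just the captured substring from each match — 4 in all.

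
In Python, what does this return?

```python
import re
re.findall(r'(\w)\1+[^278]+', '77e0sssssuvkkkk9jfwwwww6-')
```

After group 1 captures some text, `\1` only succeeds where that same text appears again.
Walking the string: at [0:25] match '77e0sssssuvkkkk9jfwwwww6-', group 1 = '7'.
With a single group, `findall` returns only what that group captured — 1 item.

['7']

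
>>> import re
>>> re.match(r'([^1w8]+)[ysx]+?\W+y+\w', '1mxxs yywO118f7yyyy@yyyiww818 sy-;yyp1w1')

The pattern matches one or more of any character except [1w8] (captured); then one or more of one of [ysx] (lazy); then one or more of a non-word character, then one or more of the literal 'y', then a word character.
With `match`, the pattern is implicitly anchored at the beginning.
Here the pattern fails at index 0, so the call returns None.

None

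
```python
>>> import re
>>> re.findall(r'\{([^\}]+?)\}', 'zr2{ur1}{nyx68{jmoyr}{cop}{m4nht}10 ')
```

['ur1', 'nyx68{jmoyr', 'cop', 'm4nht']

Scanning left to right: at [3:8] match '{ur1}', group 1 = 'ur1'; at [8:21] match '{nyx68{jmoyr}', group 1 = 'nyx68{jmoyr'; at [21:26] match '{cop}', group 1 = 'cop'; at [26:33] match '{m4nht}', group 1 = 'm4nht'.
Because there's exactly one group, `findall` drops the full match and keeps group 1 from each hit.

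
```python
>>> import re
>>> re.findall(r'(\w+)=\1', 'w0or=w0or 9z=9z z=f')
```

['w0or', '9z']

After group 1 captures some text, `\1` only succeeds where that same text appears again.
One capturing group, so `findall` returns just the captured substring from each match — 2 in all.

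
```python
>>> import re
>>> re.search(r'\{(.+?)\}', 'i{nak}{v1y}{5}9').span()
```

The `?` after the quantifier makes it lazy — it takes as little as possible before letting the rest of the pattern try.
Unlike `match`, `search` isn't anchored — it looks for the pattern anywhere in the string.
The match spans [1:6] → '{nak}'.
Captured: group 1 = 'nak'.

(1, 6)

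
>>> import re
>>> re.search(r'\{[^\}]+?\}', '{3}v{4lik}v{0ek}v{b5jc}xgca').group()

'{3}'

The match spans [0:3] → '{3}'.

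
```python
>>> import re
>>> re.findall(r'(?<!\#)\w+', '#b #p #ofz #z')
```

Because the assertion is negative and zero-width, positions next to the forbidden text are skipped.
With no groups in the pattern, `findall` gives back each whole match — 1 here.

['fz']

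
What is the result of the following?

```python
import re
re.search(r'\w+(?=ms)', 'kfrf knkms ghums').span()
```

(5, 8)

The `(?=…)`/`(?<=…)` assertion just peeks at neighbouring text; it doesn't advance the match position.
The match spans [5:8] → 'knk'.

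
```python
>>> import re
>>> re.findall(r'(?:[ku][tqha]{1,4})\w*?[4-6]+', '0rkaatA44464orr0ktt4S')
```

['kaatA44464', 'ktt4']

This matches one of [ku], then 1 to 4 of one of [tqha] (non-capturing group); then zero or more of a word character (lazy); then one or more of a character in [4-6].
With the lazy modifier that quantifier settles for the fewest repetitions that let the rest of the pattern succeed (the atoms after it are unaffected and can still be greedy).
Matches: at [2:12] → 'kaatA44464'; at [16:20] → 'ktt4'.
`findall` yields the raw match text (2 of them) because the pattern has no groups.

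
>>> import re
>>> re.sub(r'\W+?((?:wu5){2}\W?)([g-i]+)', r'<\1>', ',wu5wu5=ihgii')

'<wu5wu5=>'

Each match is replaced using the text its own group 1 captured.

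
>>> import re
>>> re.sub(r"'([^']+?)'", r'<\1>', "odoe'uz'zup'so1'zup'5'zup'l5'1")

'odoe<uz>zup<so1>zup<5>zup<l5>1'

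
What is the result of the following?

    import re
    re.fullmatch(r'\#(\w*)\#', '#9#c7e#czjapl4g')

None

For `fullmatch`, every character of the input must be accounted for by the pattern.
Here the pattern can't cover the whole string, so the call returns None.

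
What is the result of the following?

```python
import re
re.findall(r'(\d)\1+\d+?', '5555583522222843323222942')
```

['5', '2', '3', '2']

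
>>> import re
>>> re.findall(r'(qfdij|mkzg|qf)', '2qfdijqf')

The regex engine tests alternatives in the order written; an earlier branch that matches wins even if a later one would match more.
Matches: at [1:6] match 'qfdij', group 1 = 'qfdij'; at [6:8] match 'qf', group 1 = 'qf'.
With a single group, `findall` returns only what that group captured — 2 items.

['qfdij', 'qf']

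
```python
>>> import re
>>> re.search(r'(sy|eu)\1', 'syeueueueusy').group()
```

`\1` is not a pattern — it's the concrete string captured by group 1, re-applied verbatim.
The match spans [2:6] → 'eueu'.

'eueu'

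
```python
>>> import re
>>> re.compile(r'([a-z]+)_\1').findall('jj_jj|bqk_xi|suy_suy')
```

`\1` is not a pattern — it's the concrete string captured by group 1, re-applied verbatim.
Matches: at [0:5] match 'jj_jj', group 1 = 'jj'; at [13:20] match 'suy_suy', group 1 = 'suy'.
Because there's exactly one group, `findall` drops the full match and keeps group 1 from each hit.

['jj', 'suy']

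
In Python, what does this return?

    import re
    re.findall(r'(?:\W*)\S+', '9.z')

This matches zero or more of a non-word character (non-capturing group); then one or more of a non-whitespace character.
Matches: at [0:3] → '9.z'.
Since nothing is captured, `findall` lists the 1 matched substring directly.

['9.z']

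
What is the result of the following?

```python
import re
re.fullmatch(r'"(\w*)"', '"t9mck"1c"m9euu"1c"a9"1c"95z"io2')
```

For `fullmatch`, every character of the input must be accounted for by the pattern.
Here the pattern can't cover the whole string, so the call returns None.

None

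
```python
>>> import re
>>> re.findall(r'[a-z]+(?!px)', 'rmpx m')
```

['rmpx', 'm']

The negative lookahead/lookbehind blocks any match where the forbidden context is present.
Scanning left to right: at [0:4] → 'rmpx'; at [5:6] → 'm'.
With no groups in the pattern, `findall` gives back each whole match — 2 here.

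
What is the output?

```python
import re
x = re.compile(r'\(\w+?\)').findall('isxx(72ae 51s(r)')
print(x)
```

Matches: at [13:16] → '(r)'.
With no groups in the pattern, `findall` gives back each whole match — 1 here.

['(r)']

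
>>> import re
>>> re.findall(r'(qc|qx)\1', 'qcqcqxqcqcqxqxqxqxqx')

['qc', 'qc', 'qx', 'qx']

A backreference is literal: `\1` must see the identical characters the first group matched.
With a single group, `findall` returns only what that group captured — 4 items.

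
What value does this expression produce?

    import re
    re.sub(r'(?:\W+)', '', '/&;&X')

This matches one or more of a non-word character (non-capturing group).
Matches: at [0:4] → '/&;&'.
Each match is replaced by ''.

'X'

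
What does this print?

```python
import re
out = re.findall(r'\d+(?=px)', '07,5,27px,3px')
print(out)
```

['27', '3']

The lookaround is zero-width — it requires the adjacent text to match without consuming it, so the asserted text isn't part of the match.
With no groups in the pattern, `findall` gives back each whole match — 2 here.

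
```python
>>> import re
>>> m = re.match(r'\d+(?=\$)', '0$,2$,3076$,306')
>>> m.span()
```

(0, 1)

Because the assertion is zero-width, the text it checks is not consumed and won't appear in the result.
`re.match` only tries the pattern at the start of the string.
The match spans [0:1] → '0'.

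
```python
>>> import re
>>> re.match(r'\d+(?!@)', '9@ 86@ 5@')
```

`re.match` won't scan ahead — the pattern has to work from the very first character.
Here position 0 doesn't satisfy it, so the call returns None.

None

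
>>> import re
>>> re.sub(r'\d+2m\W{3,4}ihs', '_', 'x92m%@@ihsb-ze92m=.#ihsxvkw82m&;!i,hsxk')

'x_b-ze_xvkw82m&;!i,hsxk'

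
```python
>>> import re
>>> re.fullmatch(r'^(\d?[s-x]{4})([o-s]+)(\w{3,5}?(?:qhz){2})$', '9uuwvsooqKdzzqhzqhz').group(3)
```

This matches anchored at the start of the string; then optionally a digit, then exactly 4 of a character in [s-x] (captured); then one or more of a character in [o-s] (captured); then 3 to 5 of a word character (lazy), then the literal 'qhz' repeated 2 times (captured); then anchored at the end.
`re.fullmatch` requires the pattern to consume the entire string.
The match spans [0:19] → '9uuwvsooqKdzzqhzqhz'.
Captured: group 1 = '9uuwv', group 2 = 'sooq', group 3 = 'Kdzzqhzqhz'.

'Kdzzqhzqhz'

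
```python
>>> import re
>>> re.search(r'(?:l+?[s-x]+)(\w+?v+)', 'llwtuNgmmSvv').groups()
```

('NgmmSvv',)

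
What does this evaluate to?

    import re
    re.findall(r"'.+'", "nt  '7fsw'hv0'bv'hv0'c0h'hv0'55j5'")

["'7fsw'hv0'bv'hv0'c0h'hv0'55j5'"]

Walking the string: at [4:34] → "'7fsw'hv0'bv'hv0'c0h'hv0'55j5'".
No capturing groups, so `findall` returns the 1 full match string.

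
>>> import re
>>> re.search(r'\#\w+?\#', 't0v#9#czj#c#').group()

'#9#'

`re.search` tries every starting position until one works.
The match spans [3:6] → '#9#'.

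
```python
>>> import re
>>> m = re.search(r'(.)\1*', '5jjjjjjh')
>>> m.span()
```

(0, 1)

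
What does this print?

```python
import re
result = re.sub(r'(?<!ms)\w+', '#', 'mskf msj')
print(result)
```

# #

Because the assertion is negative and zero-width, positions next to the forbidden text are skipped.
Matches: at [0:4] → 'mskf'; at [5:8] → 'msj'.
`sub` substitutes '#' at each match site.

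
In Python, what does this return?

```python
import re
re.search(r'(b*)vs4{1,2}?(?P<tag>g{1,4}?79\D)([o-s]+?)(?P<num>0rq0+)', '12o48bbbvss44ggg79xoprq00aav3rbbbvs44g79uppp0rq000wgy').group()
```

'bbbvs44g79uppp0rq000'

Pattern: zero or more of a literal 'b' (captured); then the literal 'vs', then 1 to 2 of a literal '4' (lazy); then 1 to 4 of the literal 'g' (lazy), then the literal '79', then a non-digit (captured as 'tag'); then one or more of a character in [o-s] (lazy) (captured); then the literal '0rq', then one or more of the literal '0' (captured as 'num').
`search` walks the string left to right and returns the first match it finds.
The match spans [30:50] → 'bbbvs44g79uppp0rq000'.
Captured: group 1 = 'bbb', group 2 = 'g79u', group 3 = 'ppp', group 4 = '0rq000'.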